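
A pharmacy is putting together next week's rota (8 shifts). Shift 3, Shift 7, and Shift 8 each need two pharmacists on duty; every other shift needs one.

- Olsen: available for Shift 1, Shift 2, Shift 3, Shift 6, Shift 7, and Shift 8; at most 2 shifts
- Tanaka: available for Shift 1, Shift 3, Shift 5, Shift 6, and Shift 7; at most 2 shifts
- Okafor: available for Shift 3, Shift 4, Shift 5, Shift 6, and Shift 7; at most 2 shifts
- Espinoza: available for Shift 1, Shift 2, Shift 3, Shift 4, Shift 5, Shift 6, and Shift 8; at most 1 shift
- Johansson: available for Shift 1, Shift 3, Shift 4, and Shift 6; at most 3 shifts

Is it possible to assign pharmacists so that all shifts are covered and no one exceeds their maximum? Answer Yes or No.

No

Total capacity is 2+2+2+1+3 = 10 but 11 worker-slots are needed — infeasible.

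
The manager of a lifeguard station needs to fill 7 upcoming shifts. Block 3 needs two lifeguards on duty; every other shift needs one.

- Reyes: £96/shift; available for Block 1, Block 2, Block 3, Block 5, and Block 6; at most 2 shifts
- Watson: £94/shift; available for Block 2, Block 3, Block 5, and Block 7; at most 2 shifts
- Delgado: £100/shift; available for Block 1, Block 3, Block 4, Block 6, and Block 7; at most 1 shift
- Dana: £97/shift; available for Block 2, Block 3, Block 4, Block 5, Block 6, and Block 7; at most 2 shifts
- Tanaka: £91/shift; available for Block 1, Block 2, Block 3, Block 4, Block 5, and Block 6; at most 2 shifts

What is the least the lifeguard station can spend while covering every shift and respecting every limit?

£756

Picking the cheapest available lifeguard for each shift independently would cost £734, but that ignores the shift limits.
An optimal schedule: Block 1→Tanaka, Block 2→Watson, Block 3→Reyes+Dana, Block 4→Tanaka, Block 5→Reyes, Block 6→Dana, Block 7→Watson.
Total: 91 + 94 + 96 + 97 + 91 + 96 + 97 + 94 = £756.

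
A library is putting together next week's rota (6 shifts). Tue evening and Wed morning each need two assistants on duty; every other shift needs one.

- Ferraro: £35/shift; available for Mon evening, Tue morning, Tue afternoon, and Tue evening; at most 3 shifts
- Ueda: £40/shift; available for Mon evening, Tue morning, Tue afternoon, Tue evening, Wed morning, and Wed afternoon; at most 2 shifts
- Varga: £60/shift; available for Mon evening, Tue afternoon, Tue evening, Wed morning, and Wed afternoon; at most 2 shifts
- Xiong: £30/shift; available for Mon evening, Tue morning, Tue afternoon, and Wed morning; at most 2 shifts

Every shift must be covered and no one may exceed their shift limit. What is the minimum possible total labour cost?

Picking the cheapest available assistant for each shift independently would cost £275, but that ignores the shift limits.
An optimal schedule: Mon evening→Ferraro, Tue morning→Xiong, Tue afternoon→Ferraro, Tue evening→Ferraro+Ueda, Wed morning→Xiong+Varga, Wed afternoon→Ueda.
Total: 35 + 30 + 35 + 35 + 40 + 30 + 60 + 40 = £305.

£305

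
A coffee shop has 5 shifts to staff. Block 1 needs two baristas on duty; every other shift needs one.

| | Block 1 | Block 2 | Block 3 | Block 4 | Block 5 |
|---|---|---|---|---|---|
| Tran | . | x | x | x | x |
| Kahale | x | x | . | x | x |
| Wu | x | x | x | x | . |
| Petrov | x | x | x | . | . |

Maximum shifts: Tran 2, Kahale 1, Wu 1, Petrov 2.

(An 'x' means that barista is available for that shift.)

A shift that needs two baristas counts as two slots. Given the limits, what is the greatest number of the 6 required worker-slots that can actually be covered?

Total capacity across all baristas is 2+1+1+2 = 6, and 6 slots are needed, so at most 6 can be filled.
An assignment achieving 6: Block 1→Kahale+Wu, Block 2→Petrov, Block 3→Petrov, Block 4→Tran, Block 5→Tran.
Loads: Tran 2/2, Kahale 1/1, Wu 1/1, Petrov 2/2.

6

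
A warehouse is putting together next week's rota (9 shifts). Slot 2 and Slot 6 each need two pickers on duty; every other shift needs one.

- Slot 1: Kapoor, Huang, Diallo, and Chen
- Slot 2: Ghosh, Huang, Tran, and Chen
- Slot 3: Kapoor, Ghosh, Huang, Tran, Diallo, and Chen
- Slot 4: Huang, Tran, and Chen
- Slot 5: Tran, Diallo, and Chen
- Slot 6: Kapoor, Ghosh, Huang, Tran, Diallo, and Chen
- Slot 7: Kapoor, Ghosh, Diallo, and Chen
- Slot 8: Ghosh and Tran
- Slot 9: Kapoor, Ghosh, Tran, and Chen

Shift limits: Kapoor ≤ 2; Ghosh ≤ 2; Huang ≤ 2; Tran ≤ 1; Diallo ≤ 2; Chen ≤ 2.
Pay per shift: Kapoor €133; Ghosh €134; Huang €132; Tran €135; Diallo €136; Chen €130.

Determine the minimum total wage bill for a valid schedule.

€1465

Picking the cheapest available picker for each shift independently would cost €1438, but that ignores the shift limits.
An optimal schedule: Slot 1→Kapoor, Slot 2→Huang+Chen, Slot 3→Diallo, Slot 4→Huang, Slot 5→Tran, Slot 6→Diallo+Chen, Slot 7→Kapoor, Slot 8→Ghosh, Slot 9→Ghosh.
Total: 133 + 132 + 130 + 136 + 132 + 135 + 136 + 130 + 133 + 134 + 134 = €1465.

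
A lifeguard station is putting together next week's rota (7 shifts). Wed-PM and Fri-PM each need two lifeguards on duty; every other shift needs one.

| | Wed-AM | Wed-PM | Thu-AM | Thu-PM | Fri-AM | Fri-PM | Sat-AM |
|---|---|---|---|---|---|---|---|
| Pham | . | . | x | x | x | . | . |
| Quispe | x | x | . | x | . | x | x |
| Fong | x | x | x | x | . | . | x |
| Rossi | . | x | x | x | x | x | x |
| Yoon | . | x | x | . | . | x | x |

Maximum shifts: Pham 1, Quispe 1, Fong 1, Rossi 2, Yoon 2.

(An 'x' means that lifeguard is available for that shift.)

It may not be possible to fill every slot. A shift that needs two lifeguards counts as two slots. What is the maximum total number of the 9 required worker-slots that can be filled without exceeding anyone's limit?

Total capacity across all lifeguards is 1+1+1+2+2 = 7, and 9 slots are needed, so at most 7 can be filled.
An assignment achieving 7: Wed-AM→Quispe, Wed-PM→Fong+Rossi, Thu-AM→Yoon, Fri-AM→Pham, Fri-PM→Rossi+Yoon.
Loads: Pham 1/1, Quispe 1/1, Fong 1/1, Rossi 2/2, Yoon 2/2.

7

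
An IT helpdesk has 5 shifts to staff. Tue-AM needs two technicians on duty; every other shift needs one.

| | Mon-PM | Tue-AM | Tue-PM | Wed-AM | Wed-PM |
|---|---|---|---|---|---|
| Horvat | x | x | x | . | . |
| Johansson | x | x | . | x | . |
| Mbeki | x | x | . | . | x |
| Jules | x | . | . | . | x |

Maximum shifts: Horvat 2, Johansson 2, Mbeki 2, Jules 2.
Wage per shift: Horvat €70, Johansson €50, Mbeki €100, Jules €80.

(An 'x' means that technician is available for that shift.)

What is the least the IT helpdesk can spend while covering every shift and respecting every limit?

Tue-PM can only be covered by Horvat, so that assignment is forced.
Wed-AM can only be covered by Johansson, so that assignment is forced.
Picking the cheapest available technician for each shift independently would cost €370, but that ignores the shift limits.
An optimal schedule: Mon-PM→Jules, Tue-AM→Johansson+Horvat, Tue-PM→Horvat, Wed-AM→Johansson, Wed-PM→Jules.
Total: 80 + 50 + 70 + 70 + 50 + 80 = €400.

€400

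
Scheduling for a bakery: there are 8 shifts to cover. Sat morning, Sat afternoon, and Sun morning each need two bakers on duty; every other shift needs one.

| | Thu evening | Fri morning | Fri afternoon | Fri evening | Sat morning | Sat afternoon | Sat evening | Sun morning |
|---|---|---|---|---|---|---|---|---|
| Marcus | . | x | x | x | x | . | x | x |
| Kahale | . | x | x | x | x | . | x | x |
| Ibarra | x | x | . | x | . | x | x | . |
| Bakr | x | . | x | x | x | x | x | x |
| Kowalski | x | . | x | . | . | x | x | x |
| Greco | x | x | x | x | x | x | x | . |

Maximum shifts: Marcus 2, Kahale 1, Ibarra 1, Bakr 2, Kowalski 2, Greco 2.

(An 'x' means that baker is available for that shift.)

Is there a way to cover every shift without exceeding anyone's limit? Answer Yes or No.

No

Total capacity is 2+1+1+2+2+2 = 10 but 11 worker-slots are needed — infeasible.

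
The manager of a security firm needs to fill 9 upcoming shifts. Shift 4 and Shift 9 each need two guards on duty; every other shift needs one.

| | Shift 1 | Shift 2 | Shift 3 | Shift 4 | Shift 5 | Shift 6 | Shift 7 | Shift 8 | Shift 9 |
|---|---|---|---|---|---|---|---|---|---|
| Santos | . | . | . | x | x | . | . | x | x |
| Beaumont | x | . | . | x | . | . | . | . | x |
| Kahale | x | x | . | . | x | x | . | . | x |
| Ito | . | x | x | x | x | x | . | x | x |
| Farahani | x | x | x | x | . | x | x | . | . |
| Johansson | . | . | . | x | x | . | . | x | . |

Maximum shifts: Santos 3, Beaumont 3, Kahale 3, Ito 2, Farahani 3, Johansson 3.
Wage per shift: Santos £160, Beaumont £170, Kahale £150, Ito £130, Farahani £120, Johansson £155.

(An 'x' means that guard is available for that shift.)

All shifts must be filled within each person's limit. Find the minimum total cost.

Shift 7 can only be covered by Farahani, so that assignment is forced.
Picking the cheapest available guard for each shift independently would cost £1390, but that ignores the shift limits.
An optimal schedule: Shift 1→Farahani, Shift 2→Kahale, Shift 3→Farahani, Shift 4→Ito+Johansson, Shift 5→Johansson, Shift 6→Kahale, Shift 7→Farahani, Shift 8→Johansson, Shift 9→Ito+Kahale.
Total: 120 + 150 + 120 + 130 + 155 + 155 + 150 + 120 + 155 + 130 + 150 = £1535.

£1535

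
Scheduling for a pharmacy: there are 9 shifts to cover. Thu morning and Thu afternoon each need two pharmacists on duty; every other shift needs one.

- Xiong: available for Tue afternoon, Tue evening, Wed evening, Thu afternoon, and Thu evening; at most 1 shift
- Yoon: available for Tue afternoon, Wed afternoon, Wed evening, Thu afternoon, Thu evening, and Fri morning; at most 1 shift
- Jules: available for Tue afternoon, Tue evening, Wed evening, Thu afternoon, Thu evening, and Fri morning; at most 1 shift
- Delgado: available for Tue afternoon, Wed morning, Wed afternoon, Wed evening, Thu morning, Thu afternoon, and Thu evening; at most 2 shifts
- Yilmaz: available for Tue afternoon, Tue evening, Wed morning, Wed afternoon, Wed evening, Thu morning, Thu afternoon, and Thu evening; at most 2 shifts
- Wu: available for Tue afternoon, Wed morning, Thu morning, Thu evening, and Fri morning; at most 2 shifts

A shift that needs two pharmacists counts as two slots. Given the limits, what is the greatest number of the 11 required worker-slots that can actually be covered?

9

Total capacity across all pharmacists is 1+1+1+2+2+2 = 9, and 11 slots are needed, so at most 9 can be filled.
An assignment achieving 9: Tue afternoon→Wu, Tue evening→Xiong, Wed morning→Delgado, Wed afternoon→Yoon, Wed evening→Yilmaz, Thu morning→Delgado+Yilmaz, Thu evening→Wu, Fri morning→Jules.
Loads: Xiong 1/1, Yoon 1/1, Jules 1/1, Delgado 2/2, Yilmaz 2/2, Wu 2/2.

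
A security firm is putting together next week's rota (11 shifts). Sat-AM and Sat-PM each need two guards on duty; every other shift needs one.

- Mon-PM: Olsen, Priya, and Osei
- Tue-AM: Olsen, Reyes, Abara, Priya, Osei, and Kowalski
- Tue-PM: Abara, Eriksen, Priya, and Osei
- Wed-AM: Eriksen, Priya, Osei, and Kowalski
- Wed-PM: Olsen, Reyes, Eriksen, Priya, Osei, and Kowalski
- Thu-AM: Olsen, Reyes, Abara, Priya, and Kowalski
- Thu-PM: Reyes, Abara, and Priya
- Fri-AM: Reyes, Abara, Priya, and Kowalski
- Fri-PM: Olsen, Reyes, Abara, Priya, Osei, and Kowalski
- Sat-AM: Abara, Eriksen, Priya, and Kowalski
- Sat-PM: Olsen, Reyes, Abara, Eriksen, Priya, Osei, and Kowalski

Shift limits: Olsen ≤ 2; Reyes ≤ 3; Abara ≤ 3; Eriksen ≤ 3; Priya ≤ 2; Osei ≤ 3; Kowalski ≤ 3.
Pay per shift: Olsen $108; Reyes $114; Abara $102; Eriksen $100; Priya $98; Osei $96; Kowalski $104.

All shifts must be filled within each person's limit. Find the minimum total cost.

Picking the cheapest available guard for each shift independently would cost $1262, but that ignores the shift limits.
An optimal schedule: Mon-PM→Osei, Tue-AM→Abara, Tue-PM→Osei, Wed-AM→Osei, Wed-PM→Eriksen, Thu-AM→Abara, Thu-PM→Priya, Fri-AM→Priya, Fri-PM→Abara, Sat-AM→Eriksen+Kowalski, Sat-PM→Eriksen+Kowalski.
Total: 96 + 102 + 96 + 96 + 100 + 102 + 98 + 98 + 102 + 100 + 104 + 100 + 104 = $1298.

$1298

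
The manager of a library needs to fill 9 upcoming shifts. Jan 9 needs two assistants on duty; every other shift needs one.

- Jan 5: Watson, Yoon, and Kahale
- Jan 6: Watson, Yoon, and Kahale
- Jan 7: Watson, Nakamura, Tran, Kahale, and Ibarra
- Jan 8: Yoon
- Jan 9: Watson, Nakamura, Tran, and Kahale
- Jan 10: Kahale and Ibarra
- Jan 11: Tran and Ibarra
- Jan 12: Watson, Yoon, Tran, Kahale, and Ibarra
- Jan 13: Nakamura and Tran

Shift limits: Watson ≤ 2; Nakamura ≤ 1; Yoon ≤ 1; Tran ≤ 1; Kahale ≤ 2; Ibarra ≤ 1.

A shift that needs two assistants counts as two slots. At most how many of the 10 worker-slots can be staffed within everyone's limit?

Total capacity across all assistants is 2+1+1+1+2+1 = 8, and 10 slots are needed, so at most 8 can be filled.
An assignment achieving 8: Jan 5→Watson, Jan 6→Watson, Jan 7→Ibarra, Jan 8→Yoon, Jan 9→Kahale, Jan 10→Kahale, Jan 11→Tran, Jan 13→Nakamura.
Loads: Watson 2/2, Nakamura 1/1, Yoon 1/1, Tran 1/1, Kahale 2/2, Ibarra 1/1.

8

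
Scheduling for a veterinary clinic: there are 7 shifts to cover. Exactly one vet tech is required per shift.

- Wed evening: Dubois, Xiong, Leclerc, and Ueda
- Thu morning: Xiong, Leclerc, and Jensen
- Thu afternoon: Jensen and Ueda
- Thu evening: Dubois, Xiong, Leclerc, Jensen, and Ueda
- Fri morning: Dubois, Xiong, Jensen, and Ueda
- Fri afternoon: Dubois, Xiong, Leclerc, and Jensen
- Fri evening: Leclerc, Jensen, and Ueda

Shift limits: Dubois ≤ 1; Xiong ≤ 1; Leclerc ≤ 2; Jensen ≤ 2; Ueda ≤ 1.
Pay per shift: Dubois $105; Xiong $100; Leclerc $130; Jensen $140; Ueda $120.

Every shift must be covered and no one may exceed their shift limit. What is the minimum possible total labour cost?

$865

Picking the cheapest available vet tech for each shift independently would cost $740, but that ignores the shift limits.
An optimal schedule: Wed evening→Dubois, Thu morning→Xiong, Thu afternoon→Jensen, Thu evening→Ueda, Fri morning→Jensen, Fri afternoon→Leclerc, Fri evening→Leclerc.
Total: 105 + 100 + 140 + 120 + 140 + 130 + 130 = $865.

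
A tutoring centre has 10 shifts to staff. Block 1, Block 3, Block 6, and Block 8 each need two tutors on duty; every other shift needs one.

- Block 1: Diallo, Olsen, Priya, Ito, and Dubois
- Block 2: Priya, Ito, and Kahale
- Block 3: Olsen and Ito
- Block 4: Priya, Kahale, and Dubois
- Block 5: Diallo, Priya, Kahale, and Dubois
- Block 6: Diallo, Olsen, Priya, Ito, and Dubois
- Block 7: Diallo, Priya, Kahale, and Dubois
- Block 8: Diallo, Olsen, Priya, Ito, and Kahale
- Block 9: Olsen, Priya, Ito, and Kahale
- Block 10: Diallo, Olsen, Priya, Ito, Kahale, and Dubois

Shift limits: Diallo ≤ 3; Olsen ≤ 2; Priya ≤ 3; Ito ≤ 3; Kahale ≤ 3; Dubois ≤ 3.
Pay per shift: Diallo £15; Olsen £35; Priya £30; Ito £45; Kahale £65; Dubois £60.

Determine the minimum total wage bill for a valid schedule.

£520

Block 3 can only be covered by Olsen and Ito, so that assignment is forced.
Picking the cheapest available tutor for each shift independently would cost £350, but that ignores the shift limits.
An optimal schedule: Block 1→Diallo+Dubois, Block 2→Priya, Block 3→Olsen+Ito, Block 4→Priya, Block 5→Diallo, Block 6→Ito+Dubois, Block 7→Diallo, Block 8→Olsen+Ito, Block 9→Priya, Block 10→Dubois.
Total: 15 + 60 + 30 + 35 + 45 + 30 + 15 + 45 + 60 + 15 + 35 + 45 + 30 + 60 = £520.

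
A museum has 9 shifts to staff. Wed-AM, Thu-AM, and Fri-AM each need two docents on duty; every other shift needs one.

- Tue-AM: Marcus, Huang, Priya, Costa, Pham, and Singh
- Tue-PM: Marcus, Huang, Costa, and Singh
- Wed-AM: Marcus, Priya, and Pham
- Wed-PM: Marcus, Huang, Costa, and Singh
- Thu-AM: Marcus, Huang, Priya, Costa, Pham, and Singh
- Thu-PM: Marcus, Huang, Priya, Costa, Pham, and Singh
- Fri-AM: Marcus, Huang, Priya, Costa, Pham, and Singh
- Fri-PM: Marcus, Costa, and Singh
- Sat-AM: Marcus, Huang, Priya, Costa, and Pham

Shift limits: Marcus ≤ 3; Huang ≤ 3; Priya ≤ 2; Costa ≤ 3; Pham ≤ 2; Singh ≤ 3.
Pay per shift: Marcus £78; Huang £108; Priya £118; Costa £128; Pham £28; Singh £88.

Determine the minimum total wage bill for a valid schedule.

£996

Picking the cheapest available docent for each shift independently would cost £636, but that ignores the shift limits.
An optimal schedule: Tue-AM→Singh, Tue-PM→Marcus, Wed-AM→Pham+Marcus, Wed-PM→Singh, Thu-AM→Singh+Huang, Thu-PM→Huang, Fri-AM→Huang+Priya, Fri-PM→Marcus, Sat-AM→Pham.
Total: 88 + 78 + 28 + 78 + 88 + 88 + 108 + 108 + 108 + 118 + 78 + 28 = £996.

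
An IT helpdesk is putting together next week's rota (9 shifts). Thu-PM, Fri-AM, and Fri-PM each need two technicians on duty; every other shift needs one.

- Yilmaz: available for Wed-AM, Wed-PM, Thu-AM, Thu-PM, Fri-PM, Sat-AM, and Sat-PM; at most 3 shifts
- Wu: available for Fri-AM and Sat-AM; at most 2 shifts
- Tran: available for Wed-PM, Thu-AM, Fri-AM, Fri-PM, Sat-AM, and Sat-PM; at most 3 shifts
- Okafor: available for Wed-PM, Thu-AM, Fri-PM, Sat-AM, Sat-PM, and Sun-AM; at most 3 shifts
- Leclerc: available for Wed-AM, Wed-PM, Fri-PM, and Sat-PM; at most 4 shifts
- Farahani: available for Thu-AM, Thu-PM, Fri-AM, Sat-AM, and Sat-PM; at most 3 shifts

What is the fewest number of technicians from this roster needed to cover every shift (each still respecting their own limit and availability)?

4

12 slots to fill and no one can take more than 4, so at least ⌈12/4⌉ = 3 technicians are needed.
Any 3 technicians together have capacity at most 4+3+3 = 10 < 12 slots, so 3 can never suffice.
Yilmaz, Tran, Okafor, and Farahani alone can cover everything: Wed-AM→Yilmaz, Wed-PM→Yilmaz, Thu-AM→Tran, Thu-PM→Yilmaz+Farahani, Fri-AM→Tran+Farahani, Fri-PM→Tran+Okafor, Sat-AM→Okafor, Sat-PM→Farahani, Sun-AM→Okafor.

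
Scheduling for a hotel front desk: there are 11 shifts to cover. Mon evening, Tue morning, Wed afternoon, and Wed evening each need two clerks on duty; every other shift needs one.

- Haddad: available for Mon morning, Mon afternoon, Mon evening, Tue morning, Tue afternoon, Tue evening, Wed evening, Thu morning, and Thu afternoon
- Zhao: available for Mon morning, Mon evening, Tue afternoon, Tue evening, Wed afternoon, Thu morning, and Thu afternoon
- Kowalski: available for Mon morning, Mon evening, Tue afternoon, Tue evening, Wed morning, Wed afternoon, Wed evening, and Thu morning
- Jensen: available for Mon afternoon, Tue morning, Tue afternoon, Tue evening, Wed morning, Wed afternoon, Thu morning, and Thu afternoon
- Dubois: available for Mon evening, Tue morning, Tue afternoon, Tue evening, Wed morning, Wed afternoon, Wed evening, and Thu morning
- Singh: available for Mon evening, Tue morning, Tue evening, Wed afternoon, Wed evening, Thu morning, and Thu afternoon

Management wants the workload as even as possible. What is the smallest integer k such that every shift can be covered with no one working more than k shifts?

3

With 6 clerks and 15 worker-slots to fill, someone must work at least ⌈15/6⌉ = 3 shifts, so k ≥ 3.
k = 3 works: Mon morning→Haddad, Mon afternoon→Haddad, Mon evening→Kowalski+Dubois, Tue morning→Jensen+Dubois, Tue afternoon→Zhao, Tue evening→Zhao, Wed morning→Kowalski, Wed afternoon→Jensen+Singh, Wed evening→Kowalski+Dubois, Thu morning→Zhao, Thu afternoon→Haddad.
Loads: Haddad 3, Zhao 3, Kowalski 3, Jensen 2, Dubois 3, Singh 1 — all ≤ 3.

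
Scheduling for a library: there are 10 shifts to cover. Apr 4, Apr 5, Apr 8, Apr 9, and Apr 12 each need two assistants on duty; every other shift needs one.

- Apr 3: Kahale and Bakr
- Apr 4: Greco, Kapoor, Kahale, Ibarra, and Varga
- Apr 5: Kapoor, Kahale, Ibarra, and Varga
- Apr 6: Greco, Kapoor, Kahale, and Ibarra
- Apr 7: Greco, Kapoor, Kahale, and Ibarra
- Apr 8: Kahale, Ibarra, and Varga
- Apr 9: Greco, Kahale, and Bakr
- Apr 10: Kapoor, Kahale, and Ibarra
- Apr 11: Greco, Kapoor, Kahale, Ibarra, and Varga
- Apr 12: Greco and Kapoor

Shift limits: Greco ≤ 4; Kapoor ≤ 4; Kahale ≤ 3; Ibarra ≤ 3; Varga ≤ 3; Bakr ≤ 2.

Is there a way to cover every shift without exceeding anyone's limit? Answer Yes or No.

Apr 12 can only be covered by Greco and Kapoor, so that assignment is forced.
One valid schedule: Apr 3→Kahale, Apr 4→Ibarra+Varga, Apr 5→Kapoor+Ibarra, Apr 6→Greco, Apr 7→Greco, Apr 8→Kahale+Ibarra, Apr 9→Greco+Kahale, Apr 10→Kapoor, Apr 11→Kapoor, Apr 12→Greco+Kapoor.
Loads: Greco 4/4, Kapoor 4/4, Kahale 3/3, Ibarra 3/3, Varga 1/3, Bakr 0/2 — all within limits.

Yes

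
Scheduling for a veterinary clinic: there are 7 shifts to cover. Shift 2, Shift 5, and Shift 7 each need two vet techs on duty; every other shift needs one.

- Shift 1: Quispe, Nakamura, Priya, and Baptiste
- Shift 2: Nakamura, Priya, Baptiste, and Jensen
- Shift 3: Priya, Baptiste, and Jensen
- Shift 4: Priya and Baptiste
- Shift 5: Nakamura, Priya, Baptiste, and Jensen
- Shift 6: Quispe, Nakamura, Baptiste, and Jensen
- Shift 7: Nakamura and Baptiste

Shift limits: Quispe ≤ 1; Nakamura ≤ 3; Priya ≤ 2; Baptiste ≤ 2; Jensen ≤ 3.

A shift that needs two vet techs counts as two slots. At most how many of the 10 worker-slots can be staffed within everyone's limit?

Total capacity across all vet techs is 1+3+2+2+3 = 11, and 10 slots are needed, so at most 10 can be filled.
An assignment achieving 10: Shift 1→Quispe, Shift 2→Nakamura+Baptiste, Shift 3→Priya, Shift 4→Priya, Shift 5→Nakamura+Jensen, Shift 6→Jensen, Shift 7→Nakamura+Baptiste.
Loads: Quispe 1/1, Nakamura 3/3, Priya 2/2, Baptiste 2/2, Jensen 2/3.

10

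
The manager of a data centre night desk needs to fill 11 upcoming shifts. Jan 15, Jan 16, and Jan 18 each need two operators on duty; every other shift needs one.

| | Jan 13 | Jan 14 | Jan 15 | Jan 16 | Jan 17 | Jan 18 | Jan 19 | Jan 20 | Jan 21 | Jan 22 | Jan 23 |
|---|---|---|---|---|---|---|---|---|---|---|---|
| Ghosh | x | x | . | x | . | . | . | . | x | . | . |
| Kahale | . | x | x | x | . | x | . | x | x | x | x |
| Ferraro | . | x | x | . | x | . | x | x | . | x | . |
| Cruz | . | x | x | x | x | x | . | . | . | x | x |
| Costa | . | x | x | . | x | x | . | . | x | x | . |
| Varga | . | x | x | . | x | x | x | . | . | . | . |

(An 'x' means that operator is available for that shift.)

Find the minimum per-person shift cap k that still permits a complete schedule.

With 6 operators and 14 worker-slots to fill, someone must work at least ⌈14/6⌉ = 3 shifts, so k ≥ 3.
k = 3 works: Jan 13→Ghosh, Jan 14→Cruz, Jan 15→Cruz+Costa, Jan 16→Ghosh+Kahale, Jan 17→Ferraro, Jan 18→Cruz+Costa, Jan 19→Ferraro, Jan 20→Kahale, Jan 21→Ghosh, Jan 22→Ferraro, Jan 23→Kahale.
Loads: Ghosh 3, Kahale 3, Ferraro 3, Cruz 3, Costa 2, Varga 0 — all ≤ 3.

3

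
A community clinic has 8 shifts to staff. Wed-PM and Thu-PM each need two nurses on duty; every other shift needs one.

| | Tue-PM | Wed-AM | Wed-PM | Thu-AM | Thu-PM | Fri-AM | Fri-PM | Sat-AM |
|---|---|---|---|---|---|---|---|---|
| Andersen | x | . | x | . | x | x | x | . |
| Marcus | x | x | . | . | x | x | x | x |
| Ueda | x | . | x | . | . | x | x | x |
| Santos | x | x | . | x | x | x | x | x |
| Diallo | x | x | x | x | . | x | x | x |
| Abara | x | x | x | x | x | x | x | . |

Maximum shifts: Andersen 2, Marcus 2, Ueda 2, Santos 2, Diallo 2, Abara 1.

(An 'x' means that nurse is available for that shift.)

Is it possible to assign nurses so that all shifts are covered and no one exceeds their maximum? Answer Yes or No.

Yes

One valid schedule: Tue-PM→Andersen, Wed-AM→Marcus, Wed-PM→Andersen+Ueda, Thu-AM→Santos, Thu-PM→Santos+Abara, Fri-AM→Ueda, Fri-PM→Diallo, Sat-AM→Marcus.
Loads: Andersen 2/2, Marcus 2/2, Ueda 2/2, Santos 2/2, Diallo 1/2, Abara 1/1 — all within limits.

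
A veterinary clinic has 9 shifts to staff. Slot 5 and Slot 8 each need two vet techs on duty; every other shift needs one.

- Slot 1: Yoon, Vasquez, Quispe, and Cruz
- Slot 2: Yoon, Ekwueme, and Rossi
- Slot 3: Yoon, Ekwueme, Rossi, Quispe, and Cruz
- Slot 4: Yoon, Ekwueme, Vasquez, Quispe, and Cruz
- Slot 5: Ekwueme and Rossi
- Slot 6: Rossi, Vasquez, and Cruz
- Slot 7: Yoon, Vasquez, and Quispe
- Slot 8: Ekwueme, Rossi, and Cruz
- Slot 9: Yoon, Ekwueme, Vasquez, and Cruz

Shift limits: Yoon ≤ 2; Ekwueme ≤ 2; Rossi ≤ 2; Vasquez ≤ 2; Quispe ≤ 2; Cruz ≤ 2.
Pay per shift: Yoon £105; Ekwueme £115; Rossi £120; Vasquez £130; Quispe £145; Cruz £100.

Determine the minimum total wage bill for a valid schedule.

Slot 5 can only be covered by Ekwueme and Rossi, so that assignment is forced.
Picking the cheapest available vet tech for each shift independently would cost £1160, but that ignores the shift limits.
An optimal schedule: Slot 1→Vasquez, Slot 2→Yoon, Slot 3→Rossi, Slot 4→Quispe, Slot 5→Ekwueme+Rossi, Slot 6→Cruz, Slot 7→Yoon, Slot 8→Cruz+Ekwueme, Slot 9→Vasquez.
Total: 130 + 105 + 120 + 145 + 115 + 120 + 100 + 105 + 100 + 115 + 130 = £1285.

£1285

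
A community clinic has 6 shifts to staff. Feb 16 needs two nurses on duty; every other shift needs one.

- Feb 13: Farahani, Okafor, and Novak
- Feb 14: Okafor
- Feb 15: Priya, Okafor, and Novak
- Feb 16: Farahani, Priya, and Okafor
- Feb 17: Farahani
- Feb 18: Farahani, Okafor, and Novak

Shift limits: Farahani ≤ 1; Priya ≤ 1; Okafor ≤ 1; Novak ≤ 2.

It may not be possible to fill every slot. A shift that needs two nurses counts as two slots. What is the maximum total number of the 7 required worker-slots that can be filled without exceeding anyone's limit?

5

Total capacity across all nurses is 1+1+1+2 = 5, and 7 slots are needed, so at most 5 can be filled.
An assignment achieving 5: Feb 13→Novak, Feb 14→Okafor, Feb 15→Priya, Feb 17→Farahani, Feb 18→Novak.
Loads: Farahani 1/1, Priya 1/1, Okafor 1/1, Novak 2/2.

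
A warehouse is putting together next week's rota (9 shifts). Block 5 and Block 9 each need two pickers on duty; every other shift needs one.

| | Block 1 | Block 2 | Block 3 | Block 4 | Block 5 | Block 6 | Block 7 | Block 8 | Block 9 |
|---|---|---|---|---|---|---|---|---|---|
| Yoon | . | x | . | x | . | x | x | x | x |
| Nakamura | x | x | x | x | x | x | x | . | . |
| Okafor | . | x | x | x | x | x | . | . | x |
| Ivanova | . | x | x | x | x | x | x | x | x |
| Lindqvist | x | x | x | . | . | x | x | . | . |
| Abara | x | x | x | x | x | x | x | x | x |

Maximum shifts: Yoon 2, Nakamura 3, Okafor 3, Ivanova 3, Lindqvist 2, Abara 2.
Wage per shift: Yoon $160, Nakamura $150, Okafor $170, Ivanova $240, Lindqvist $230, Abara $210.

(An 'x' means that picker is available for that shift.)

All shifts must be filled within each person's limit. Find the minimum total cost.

$1930

Picking the cheapest available picker for each shift independently would cost $1710, but that ignores the shift limits.
An optimal schedule: Block 1→Nakamura, Block 2→Okafor, Block 3→Nakamura, Block 4→Nakamura, Block 5→Okafor+Abara, Block 6→Lindqvist, Block 7→Yoon, Block 8→Yoon, Block 9→Okafor+Abara.
Total: 150 + 170 + 150 + 150 + 170 + 210 + 230 + 160 + 160 + 170 + 210 = $1930.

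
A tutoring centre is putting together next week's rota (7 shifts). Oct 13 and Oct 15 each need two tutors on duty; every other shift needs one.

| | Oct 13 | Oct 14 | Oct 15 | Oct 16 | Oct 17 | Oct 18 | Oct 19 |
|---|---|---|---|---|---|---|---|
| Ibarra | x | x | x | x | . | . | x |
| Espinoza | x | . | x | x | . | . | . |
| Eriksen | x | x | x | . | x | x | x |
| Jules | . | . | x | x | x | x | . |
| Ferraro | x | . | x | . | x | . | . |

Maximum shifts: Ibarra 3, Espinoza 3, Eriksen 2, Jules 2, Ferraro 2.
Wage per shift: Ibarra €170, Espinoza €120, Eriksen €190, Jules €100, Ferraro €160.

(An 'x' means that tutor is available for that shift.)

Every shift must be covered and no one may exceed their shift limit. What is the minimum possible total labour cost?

€1220

Picking the cheapest available tutor for each shift independently would cost €1140, but that ignores the shift limits.
An optimal schedule: Oct 13→Espinoza+Ferraro, Oct 14→Ibarra, Oct 15→Espinoza+Ferraro, Oct 16→Espinoza, Oct 17→Jules, Oct 18→Jules, Oct 19→Ibarra.
Total: 120 + 160 + 170 + 120 + 160 + 120 + 100 + 100 + 170 = €1220.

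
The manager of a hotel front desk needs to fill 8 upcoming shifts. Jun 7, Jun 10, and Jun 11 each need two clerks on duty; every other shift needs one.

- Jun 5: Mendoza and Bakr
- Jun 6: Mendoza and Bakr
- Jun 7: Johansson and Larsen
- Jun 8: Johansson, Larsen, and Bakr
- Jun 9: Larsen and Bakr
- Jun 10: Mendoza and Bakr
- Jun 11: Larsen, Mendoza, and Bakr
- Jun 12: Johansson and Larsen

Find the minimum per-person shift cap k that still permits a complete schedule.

3

With 4 clerks and 11 worker-slots to fill, someone must work at least ⌈11/4⌉ = 3 shifts, so k ≥ 3.
k = 3 works: Jun 5→Mendoza, Jun 6→Mendoza, Jun 7→Johansson+Larsen, Jun 8→Johansson, Jun 9→Larsen, Jun 10→Mendoza+Bakr, Jun 11→Larsen+Bakr, Jun 12→Johansson.
Loads: Johansson 3, Larsen 3, Mendoza 3, Bakr 2 — all ≤ 3.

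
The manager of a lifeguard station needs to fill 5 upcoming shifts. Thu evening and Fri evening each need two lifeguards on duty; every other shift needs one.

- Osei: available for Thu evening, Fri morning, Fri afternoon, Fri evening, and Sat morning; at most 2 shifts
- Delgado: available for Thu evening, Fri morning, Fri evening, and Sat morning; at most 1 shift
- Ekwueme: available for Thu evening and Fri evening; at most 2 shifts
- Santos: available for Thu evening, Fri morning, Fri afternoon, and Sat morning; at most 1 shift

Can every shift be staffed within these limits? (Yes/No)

No

Shifts {Thu evening, Fri morning, Fri afternoon, Fri evening, Sat morning} need 7 worker-slots in total, but the lifeguards available for any of those shifts (Osei, Delgado, Ekwueme, and Santos) can supply at most 6 among them. So no valid schedule exists.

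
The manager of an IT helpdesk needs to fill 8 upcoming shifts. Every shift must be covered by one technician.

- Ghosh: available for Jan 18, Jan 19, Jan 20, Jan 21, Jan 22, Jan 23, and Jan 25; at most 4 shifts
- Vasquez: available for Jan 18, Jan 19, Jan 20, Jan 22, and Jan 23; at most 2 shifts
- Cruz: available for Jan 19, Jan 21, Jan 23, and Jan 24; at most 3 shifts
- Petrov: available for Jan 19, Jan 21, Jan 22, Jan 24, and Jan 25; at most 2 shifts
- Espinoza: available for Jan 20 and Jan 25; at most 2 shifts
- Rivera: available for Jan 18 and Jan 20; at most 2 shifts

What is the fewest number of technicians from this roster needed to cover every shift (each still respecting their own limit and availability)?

3

8 slots to fill and no one can take more than 4, so at least ⌈8/4⌉ = 2 technicians are needed.
Any 2 technicians together have capacity at most 4+3 = 7 < 8 slots, so 2 can never suffice.
Ghosh, Vasquez, and Cruz alone can cover everything: Jan 18→Ghosh, Jan 19→Vasquez, Jan 20→Ghosh, Jan 21→Ghosh, Jan 22→Vasquez, Jan 23→Cruz, Jan 24→Cruz, Jan 25→Ghosh.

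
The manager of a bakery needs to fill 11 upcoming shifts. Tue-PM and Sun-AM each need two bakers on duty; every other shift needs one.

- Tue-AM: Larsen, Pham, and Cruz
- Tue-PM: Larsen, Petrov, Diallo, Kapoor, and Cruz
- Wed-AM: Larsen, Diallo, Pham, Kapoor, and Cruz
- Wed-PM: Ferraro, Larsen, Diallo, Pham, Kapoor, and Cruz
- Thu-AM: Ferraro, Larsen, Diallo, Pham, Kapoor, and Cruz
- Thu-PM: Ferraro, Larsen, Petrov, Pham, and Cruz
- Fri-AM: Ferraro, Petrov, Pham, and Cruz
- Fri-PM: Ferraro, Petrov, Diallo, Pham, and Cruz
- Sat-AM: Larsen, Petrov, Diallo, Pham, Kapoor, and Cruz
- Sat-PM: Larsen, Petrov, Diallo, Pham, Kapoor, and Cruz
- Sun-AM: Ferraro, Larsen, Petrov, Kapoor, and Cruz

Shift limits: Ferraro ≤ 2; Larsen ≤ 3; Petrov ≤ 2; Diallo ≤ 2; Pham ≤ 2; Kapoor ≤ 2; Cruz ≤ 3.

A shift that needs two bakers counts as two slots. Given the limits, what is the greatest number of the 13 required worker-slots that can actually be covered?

Total capacity across all bakers is 2+3+2+2+2+2+3 = 16, and 13 slots are needed, so at most 13 can be filled.
An assignment achieving 13: Tue-AM→Larsen, Tue-PM→Larsen+Petrov, Wed-AM→Larsen, Wed-PM→Diallo, Thu-AM→Diallo, Thu-PM→Ferraro, Fri-AM→Ferraro, Fri-PM→Petrov, Sat-AM→Pham, Sat-PM→Pham, Sun-AM→Kapoor+Cruz.
Loads: Ferraro 2/2, Larsen 3/3, Petrov 2/2, Diallo 2/2, Pham 2/2, Kapoor 1/2, Cruz 1/3.

13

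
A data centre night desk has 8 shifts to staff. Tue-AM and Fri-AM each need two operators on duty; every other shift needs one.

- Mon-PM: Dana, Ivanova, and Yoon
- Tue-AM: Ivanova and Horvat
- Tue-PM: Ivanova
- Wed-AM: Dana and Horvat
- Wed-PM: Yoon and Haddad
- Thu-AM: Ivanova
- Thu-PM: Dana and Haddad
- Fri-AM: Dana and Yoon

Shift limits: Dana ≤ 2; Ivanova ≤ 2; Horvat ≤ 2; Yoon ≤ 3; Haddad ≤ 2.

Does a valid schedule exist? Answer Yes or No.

No

Total capacity is 11 and 10 slots are needed, so capacity alone doesn't rule it out.
Shifts {Tue-AM, Tue-PM, Thu-AM} need 4 worker-slots in total, but the operators available for any of those shifts (Ivanova and Horvat) can supply at most 3 among them. So no valid schedule exists.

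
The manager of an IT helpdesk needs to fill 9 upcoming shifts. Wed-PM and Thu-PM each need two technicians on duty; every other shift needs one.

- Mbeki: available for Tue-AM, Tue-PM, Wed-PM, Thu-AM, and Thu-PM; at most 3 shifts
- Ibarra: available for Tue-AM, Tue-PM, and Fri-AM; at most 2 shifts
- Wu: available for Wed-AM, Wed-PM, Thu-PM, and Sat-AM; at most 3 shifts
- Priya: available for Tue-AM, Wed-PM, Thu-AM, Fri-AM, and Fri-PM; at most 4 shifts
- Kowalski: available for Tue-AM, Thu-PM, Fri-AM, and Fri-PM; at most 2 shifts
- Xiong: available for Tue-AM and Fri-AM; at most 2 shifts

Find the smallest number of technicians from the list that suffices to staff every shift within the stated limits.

4

11 slots to fill and no one can take more than 4, so at least ⌈11/4⌉ = 3 technicians are needed.
Any 3 technicians together have capacity at most 4+3+3 = 10 < 11 slots, so 3 can never suffice.
Mbeki, Ibarra, Wu, and Priya alone can cover everything: Tue-AM→Ibarra, Tue-PM→Mbeki, Wed-AM→Wu, Wed-PM→Mbeki+Priya, Thu-AM→Priya, Thu-PM→Mbeki+Wu, Fri-AM→Ibarra, Fri-PM→Priya, Sat-AM→Wu.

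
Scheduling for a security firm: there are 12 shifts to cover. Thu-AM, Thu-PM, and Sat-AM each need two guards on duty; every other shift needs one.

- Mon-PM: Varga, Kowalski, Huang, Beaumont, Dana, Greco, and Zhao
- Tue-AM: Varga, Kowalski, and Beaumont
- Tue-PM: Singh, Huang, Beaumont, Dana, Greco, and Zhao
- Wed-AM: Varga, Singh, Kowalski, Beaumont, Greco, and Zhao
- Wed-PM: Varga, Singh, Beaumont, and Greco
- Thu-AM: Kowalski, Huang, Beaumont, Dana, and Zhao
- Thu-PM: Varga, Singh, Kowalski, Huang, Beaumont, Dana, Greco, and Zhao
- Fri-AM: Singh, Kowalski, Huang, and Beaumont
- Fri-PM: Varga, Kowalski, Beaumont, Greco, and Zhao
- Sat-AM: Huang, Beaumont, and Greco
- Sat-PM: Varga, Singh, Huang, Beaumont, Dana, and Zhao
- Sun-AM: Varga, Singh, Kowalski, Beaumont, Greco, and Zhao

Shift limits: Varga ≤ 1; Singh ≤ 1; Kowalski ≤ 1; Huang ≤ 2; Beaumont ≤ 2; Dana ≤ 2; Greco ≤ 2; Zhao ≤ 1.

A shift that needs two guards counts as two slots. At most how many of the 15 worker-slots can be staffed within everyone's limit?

Total capacity across all guards is 1+1+1+2+2+2+2+1 = 12, and 15 slots are needed, so at most 12 can be filled.
An assignment achieving 12: Tue-AM→Varga, Tue-PM→Dana, Wed-AM→Greco, Wed-PM→Singh, Thu-AM→Huang+Beaumont, Fri-AM→Kowalski, Fri-PM→Greco, Sat-AM→Huang+Beaumont, Sat-PM→Dana, Sun-AM→Zhao.
Loads: Varga 1/1, Singh 1/1, Kowalski 1/1, Huang 2/2, Beaumont 2/2, Dana 2/2, Greco 2/2, Zhao 1/1.

12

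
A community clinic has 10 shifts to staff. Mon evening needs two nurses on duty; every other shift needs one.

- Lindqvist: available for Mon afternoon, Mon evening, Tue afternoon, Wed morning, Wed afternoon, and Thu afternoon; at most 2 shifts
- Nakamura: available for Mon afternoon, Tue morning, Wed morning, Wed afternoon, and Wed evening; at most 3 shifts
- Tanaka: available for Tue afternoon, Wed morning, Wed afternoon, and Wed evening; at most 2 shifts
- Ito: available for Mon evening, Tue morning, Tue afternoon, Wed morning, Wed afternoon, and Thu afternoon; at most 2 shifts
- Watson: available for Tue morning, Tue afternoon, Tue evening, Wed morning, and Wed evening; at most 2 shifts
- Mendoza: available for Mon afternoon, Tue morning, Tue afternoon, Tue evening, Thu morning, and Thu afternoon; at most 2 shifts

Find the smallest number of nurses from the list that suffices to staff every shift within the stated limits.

11 slots to fill and no one can take more than 3, so at least ⌈11/3⌉ = 4 nurses are needed.
Any 4 nurses together have capacity at most 3+2+2+2 = 9 < 11 slots, so 4 can never suffice.
Lindqvist, Nakamura, Tanaka, Ito, and Mendoza alone can cover everything: Mon afternoon→Lindqvist, Mon evening→Lindqvist+Ito, Tue morning→Nakamura, Tue afternoon→Tanaka, Tue evening→Mendoza, Wed morning→Nakamura, Wed afternoon→Tanaka, Wed evening→Nakamura, Thu morning→Mendoza, Thu afternoon→Ito.

5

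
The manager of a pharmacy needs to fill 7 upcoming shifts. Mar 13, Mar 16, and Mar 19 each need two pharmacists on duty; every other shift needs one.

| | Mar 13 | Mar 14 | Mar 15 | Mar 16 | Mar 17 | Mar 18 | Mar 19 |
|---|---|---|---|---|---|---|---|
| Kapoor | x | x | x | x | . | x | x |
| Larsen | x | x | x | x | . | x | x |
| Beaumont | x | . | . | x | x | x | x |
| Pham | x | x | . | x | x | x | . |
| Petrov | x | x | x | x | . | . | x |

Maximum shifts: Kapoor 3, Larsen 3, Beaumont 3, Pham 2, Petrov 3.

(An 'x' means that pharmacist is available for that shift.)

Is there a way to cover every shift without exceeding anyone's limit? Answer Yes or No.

Yes

One valid schedule: Mar 13→Larsen+Beaumont, Mar 14→Kapoor, Mar 15→Kapoor, Mar 16→Larsen+Pham, Mar 17→Beaumont, Mar 18→Kapoor, Mar 19→Larsen+Beaumont.
Loads: Kapoor 3/3, Larsen 3/3, Beaumont 3/3, Pham 1/2, Petrov 0/3 — all within limits.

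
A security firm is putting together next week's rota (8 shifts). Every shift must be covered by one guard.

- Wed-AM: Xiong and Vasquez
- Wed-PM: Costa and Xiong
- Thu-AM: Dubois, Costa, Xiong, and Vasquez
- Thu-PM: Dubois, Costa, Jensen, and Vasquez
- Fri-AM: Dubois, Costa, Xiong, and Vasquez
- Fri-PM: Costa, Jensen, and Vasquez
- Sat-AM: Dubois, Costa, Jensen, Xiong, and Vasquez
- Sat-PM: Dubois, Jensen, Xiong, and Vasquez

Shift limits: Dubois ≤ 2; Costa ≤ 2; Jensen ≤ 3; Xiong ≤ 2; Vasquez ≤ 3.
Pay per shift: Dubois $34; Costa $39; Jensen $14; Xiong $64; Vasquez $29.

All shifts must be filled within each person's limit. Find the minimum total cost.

$202

Picking the cheapest available guard for each shift independently would cost $182, but that ignores the shift limits.
An optimal schedule: Wed-AM→Vasquez, Wed-PM→Costa, Thu-AM→Vasquez, Thu-PM→Jensen, Fri-AM→Vasquez, Fri-PM→Jensen, Sat-AM→Dubois, Sat-PM→Jensen.
Total: 29 + 39 + 29 + 14 + 29 + 14 + 34 + 14 = $202.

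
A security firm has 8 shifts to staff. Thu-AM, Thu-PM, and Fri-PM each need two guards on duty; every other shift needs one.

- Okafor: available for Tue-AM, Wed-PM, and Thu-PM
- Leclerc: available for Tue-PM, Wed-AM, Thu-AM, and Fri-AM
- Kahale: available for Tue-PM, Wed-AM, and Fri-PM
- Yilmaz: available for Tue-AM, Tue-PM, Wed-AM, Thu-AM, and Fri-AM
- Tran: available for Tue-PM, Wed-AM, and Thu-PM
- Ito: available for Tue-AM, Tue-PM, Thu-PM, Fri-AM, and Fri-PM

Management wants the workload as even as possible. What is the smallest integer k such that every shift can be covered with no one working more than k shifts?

2

With 6 guards and 11 worker-slots to fill, someone must work at least ⌈11/6⌉ = 2 shifts, so k ≥ 2.
k = 2 works: Tue-AM→Okafor, Tue-PM→Yilmaz, Wed-AM→Kahale, Wed-PM→Okafor, Thu-AM→Leclerc+Yilmaz, Thu-PM→Tran+Ito, Fri-AM→Leclerc, Fri-PM→Kahale+Ito.
Loads: Okafor 2, Leclerc 2, Kahale 2, Yilmaz 2, Tran 1, Ito 2 — all ≤ 2.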